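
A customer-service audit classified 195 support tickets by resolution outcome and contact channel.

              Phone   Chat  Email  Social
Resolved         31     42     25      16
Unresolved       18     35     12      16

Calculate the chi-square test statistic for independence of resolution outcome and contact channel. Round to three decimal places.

3.159

Row totals: 114, 81. Column totals: 49, 77, 37, 32. Grand total N = 195.
Expected counts (row total × column total / N):
  Resolved, Phone: 114×49/195 = 28.6462
  Resolved, Chat: 114×77/195 = 45.0154
  Resolved, Email: 114×37/195 = 21.6308
  Resolved, Social: 114×32/195 = 18.7077
  Unresolved, Phone: 81×49/195 = 20.3538
  Unresolved, Chat: 81×77/195 = 31.9846
  Unresolved, Email: 81×37/195 = 15.3692
  Unresolved, Social: 81×32/195 = 13.2923
Contributions (O − E)²/E:
  (31 − 28.6462)²/28.6462 = 0.1934
  (42 − 45.0154)²/45.0154 = 0.2020
  (25 − 21.6308)²/21.6308 = 0.5248
  (16 − 18.7077)²/18.7077 = 0.3919
  (18 − 20.3538)²/20.3538 = 0.2722
  (35 − 31.9846)²/31.9846 = 0.2843
  (12 − 15.3692)²/15.3692 = 0.7386
  (16 − 13.2923)²/13.2923 = 0.5516
χ² = 0.1934 + 0.2020 + 0.5248 + 0.3919 + 0.2722 + 0.2843 + 0.7386 + 0.5516 = 3.159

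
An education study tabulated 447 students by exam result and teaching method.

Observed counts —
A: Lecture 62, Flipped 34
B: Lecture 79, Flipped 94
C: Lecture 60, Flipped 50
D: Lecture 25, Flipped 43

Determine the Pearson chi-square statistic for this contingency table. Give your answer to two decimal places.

Row totals: 96, 173, 110, 68. Column totals: 226, 221. Grand total N = 447.
Expected counts (row total × column total / N):
  A, Lecture: 96×226/447 = 48.537
  A, Flipped: 96×221/447 = 47.463
  B, Lecture: 173×226/447 = 87.468
  B, Flipped: 173×221/447 = 85.532
  C, Lecture: 110×226/447 = 55.615
  C, Flipped: 110×221/447 = 54.385
  D, Lecture: 68×226/447 = 34.380
  D, Flipped: 68×221/447 = 33.620
Contributions (O − E)²/E:
  (62 − 48.537)²/48.537 = 3.7343
  (34 − 47.463)²/47.463 = 3.8188
  (79 − 87.468)²/87.468 = 0.8198
  (94 − 85.532)²/85.532 = 0.8384
  (60 − 55.615)²/55.615 = 0.3457
  (50 − 54.385)²/54.385 = 0.3536
  (25 − 34.380)²/34.380 = 2.5592
  (43 − 33.620)²/33.620 = 2.6170
χ² = 3.7343 + 3.8188 + 0.8198 + 0.8384 + 0.3457 + 0.3536 + 2.5592 + 2.6170 = 15.09

15.09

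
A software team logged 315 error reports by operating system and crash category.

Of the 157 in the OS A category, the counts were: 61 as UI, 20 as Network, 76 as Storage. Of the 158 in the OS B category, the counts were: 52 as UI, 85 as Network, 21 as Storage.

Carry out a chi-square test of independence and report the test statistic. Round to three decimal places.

72.138

Row totals: 157, 158. Column totals: 113, 105, 97. Grand total N = 315.
Expected counts (row total × column total / N):
  OS A, UI: 157×113/315 = 56.3206
  OS A, Network: 157×105/315 = 52.3333
  OS A, Storage: 157×97/315 = 48.3460
  OS B, UI: 158×113/315 = 56.6794
  OS B, Network: 158×105/315 = 52.6667
  OS B, Storage: 158×97/315 = 48.6540
Contributions (O − E)²/E:
  (61 − 56.3206)²/56.3206 = 0.3888
  (20 − 52.3333)²/52.3333 = 19.9766
  (76 − 48.3460)²/48.3460 = 15.8181
  (52 − 56.6794)²/56.6794 = 0.3863
  (85 − 52.6667)²/52.6667 = 19.8502
  (21 − 48.6540)²/48.6540 = 15.7180
χ² = 0.3888 + 19.9766 + 15.8181 + 0.3863 + 19.8502 + 15.7180 = 72.138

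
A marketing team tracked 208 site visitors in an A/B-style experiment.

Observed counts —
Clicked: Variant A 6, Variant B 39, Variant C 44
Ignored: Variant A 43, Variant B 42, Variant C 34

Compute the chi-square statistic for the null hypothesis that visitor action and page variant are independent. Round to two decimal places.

25.54

Row totals: 89, 119. Column totals: 49, 81, 78. Grand total N = 208.
Expected counts (row total × column total / N):
  Clicked, Variant A: 89×49/208 = 20.966
  Clicked, Variant B: 89×81/208 = 34.659
  Clicked, Variant C: 89×78/208 = 33.375
  Ignored, Variant A: 119×49/208 = 28.034
  Ignored, Variant B: 119×81/208 = 46.341
  Ignored, Variant C: 119×78/208 = 44.625
Contributions (O − E)²/E:
  (6 − 20.966)²/20.966 = 10.6831
  (39 − 34.659)²/34.659 = 0.5437
  (44 − 33.375)²/33.375 = 3.3825
  (43 − 28.034)²/28.034 = 7.9896
  (42 − 46.341)²/46.341 = 0.4066
  (34 − 44.625)²/44.625 = 2.5298
χ² = 10.6831 + 0.5437 + 3.3825 + 7.9896 + 0.4066 + 2.5298 = 25.54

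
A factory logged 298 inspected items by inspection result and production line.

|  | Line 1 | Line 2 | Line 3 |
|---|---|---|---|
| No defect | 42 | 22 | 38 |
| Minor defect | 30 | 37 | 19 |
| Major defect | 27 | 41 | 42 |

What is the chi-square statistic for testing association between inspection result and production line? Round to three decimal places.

16.145

Row totals: 102, 86, 110. Column totals: 99, 100, 99. Grand total N = 298.
Expected counts (row total × column total / N):
  No defect, Line 1: 102×99/298 = 33.88591
  No defect, Line 2: 102×100/298 = 34.22819
  No defect, Line 3: 102×99/298 = 33.88591
  Minor defect, Line 1: 86×99/298 = 28.57047
  Minor defect, Line 2: 86×100/298 = 28.85906
  Minor defect, Line 3: 86×99/298 = 28.57047
  Major defect, Line 1: 110×99/298 = 36.54362
  Major defect, Line 2: 110×100/298 = 36.91275
  Major defect, Line 3: 110×99/298 = 36.54362
Contributions (O − E)²/E:
  (42 − 33.88591)²/33.88591 = 1.9429
  (22 − 34.22819)²/34.22819 = 4.3686
  (38 − 33.88591)²/33.88591 = 0.4995
  (30 − 28.57047)²/28.57047 = 0.0715
  (37 − 28.85906)²/28.85906 = 2.2965
  (19 − 28.57047)²/28.57047 = 3.2059
  (27 − 36.54362)²/36.54362 = 2.4924
  (41 − 36.91275)²/36.91275 = 0.4526
  (42 − 36.54362)²/36.54362 = 0.8147
χ² = 1.9429 + 4.3686 + 0.4995 + 0.0715 + 2.2965 + 3.2059 + 2.4924 + 0.4526 + 0.8147 = 16.145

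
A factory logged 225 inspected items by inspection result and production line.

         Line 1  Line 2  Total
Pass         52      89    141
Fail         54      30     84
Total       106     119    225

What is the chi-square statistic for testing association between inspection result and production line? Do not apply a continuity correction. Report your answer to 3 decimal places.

Grand total N = 225.
Expected counts (row total × column total / N):
  Pass, Line 1: 141×106/225 = 66.4267
  Pass, Line 2: 141×119/225 = 74.5733
  Fail, Line 1: 84×106/225 = 39.5733
  Fail, Line 2: 84×119/225 = 44.4267
Contributions (O − E)²/E:
  (52 − 66.4267)²/66.4267 = 3.1332
  (89 − 74.5733)²/74.5733 = 2.7909
  (54 − 39.5733)²/39.5733 = 5.2593
  (30 − 44.4267)²/44.4267 = 4.6848
χ² = 3.1332 + 2.7909 + 5.2593 + 4.6848 = 15.868

15.868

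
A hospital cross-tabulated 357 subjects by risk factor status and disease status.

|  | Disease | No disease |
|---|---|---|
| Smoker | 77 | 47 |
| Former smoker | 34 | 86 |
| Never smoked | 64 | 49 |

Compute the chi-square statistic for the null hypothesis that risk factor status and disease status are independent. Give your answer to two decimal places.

Row totals: 124, 120, 113. Column totals: 175, 182. Grand total N = 357.
Expected counts (row total × column total / N):
  Smoker, Disease: 124×175/357 = 60.784
  Smoker, No disease: 124×182/357 = 63.216
  Former smoker, Disease: 120×175/357 = 58.824
  Former smoker, No disease: 120×182/357 = 61.176
  Never smoked, Disease: 113×175/357 = 55.392
  Never smoked, No disease: 113×182/357 = 57.608
Contributions (O − E)²/E:
  (77 − 60.784)²/60.784 = 4.3261
  (47 − 63.216)²/63.216 = 4.1597
  (34 − 58.824)²/58.824 = 10.4758
  (86 − 61.176)²/61.176 = 10.0731
  (64 − 55.392)²/55.392 = 1.3377
  (49 − 57.608)²/57.608 = 1.2862
χ² = 4.3261 + 4.1597 + 10.4758 + 10.0731 + 1.3377 + 1.2862 = 31.66

31.66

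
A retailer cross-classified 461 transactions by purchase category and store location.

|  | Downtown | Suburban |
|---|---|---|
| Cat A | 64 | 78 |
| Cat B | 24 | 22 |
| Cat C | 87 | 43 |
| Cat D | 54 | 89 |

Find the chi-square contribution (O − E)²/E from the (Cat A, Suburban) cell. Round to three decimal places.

Row total (Cat A) = 142; column total (Suburban) = 232; N = 461.
Expected count E = 142 × 232 / 461 = 71.4620.
Contribution = (O − E)²/E = (78 − 71.4620)² / 71.4620 = 0.598.

0.598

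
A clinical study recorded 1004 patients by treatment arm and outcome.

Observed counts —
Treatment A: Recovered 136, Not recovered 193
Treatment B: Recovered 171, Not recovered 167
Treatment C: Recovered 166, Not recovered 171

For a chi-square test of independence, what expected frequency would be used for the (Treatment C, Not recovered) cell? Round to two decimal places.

178.23

Row total (Treatment C) = 337; column total (Not recovered) = 531; grand total N = 1004.
Expected count = (row total × column total) / N = 337 × 531 / 1004 = 178.23.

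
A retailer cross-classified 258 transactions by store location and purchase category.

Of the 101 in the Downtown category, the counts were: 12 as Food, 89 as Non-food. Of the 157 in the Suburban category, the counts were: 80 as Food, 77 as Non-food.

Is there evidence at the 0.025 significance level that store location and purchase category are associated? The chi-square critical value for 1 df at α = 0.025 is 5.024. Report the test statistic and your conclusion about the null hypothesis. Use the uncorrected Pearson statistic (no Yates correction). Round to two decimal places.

Row totals: 101, 157. Column totals: 92, 166. Grand total N = 258.
Expected counts (row total × column total / N):
  Downtown, Food: 101×92/258 = 36.016
  Downtown, Non-food: 101×166/258 = 64.984
  Suburban, Food: 157×92/258 = 55.984
  Suburban, Non-food: 157×166/258 = 101.016
Contributions (O − E)²/E:
  (12 − 36.016)²/36.016 = 16.0142
  (89 − 64.984)²/64.984 = 8.8755
  (80 − 55.984)²/55.984 = 10.3024
  (77 − 101.016)²/101.016 = 5.7097
χ² = 16.0142 + 8.8755 + 10.3024 + 5.7097 = 40.90
df = (2−1)(2−1) = 1. Since 40.90 > 5.024, reject the null hypothesis of independence at α = 0.025.

40.90; reject H₀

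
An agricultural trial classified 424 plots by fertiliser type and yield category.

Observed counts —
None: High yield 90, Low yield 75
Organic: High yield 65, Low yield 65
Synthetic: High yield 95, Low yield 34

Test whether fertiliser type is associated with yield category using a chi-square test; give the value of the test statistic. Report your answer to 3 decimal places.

Row totals: 165, 130, 129. Column totals: 250, 174. Grand total N = 424.
Expected counts (row total × column total / N):
  None, High yield: 165×250/424 = 97.28774
  None, Low yield: 165×174/424 = 67.71226
  Organic, High yield: 130×250/424 = 76.65094
  Organic, Low yield: 130×174/424 = 53.34906
  Synthetic, High yield: 129×250/424 = 76.06132
  Synthetic, Low yield: 129×174/424 = 52.93868
Contributions (O − E)²/E:
  (90 − 97.28774)²/97.28774 = 0.5459
  (75 − 67.71226)²/67.71226 = 0.7844
  (65 − 76.65094)²/76.65094 = 1.7709
  (65 − 53.34906)²/53.34906 = 2.5445
  (95 − 76.06132)²/76.06132 = 4.7156
  (34 − 52.93868)²/52.93868 = 6.7753
χ² = 0.5459 + 0.7844 + 1.7709 + 2.5445 + 4.7156 + 6.7753 = 17.137

17.137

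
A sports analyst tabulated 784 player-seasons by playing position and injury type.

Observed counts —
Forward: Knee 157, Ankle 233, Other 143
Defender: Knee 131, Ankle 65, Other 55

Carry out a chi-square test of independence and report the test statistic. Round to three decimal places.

39.898

Row totals: 533, 251. Column totals: 288, 298, 198. Grand total N = 784.
Expected counts (row total × column total / N):
  Forward, Knee: 533×288/784 = 195.7959
  Forward, Ankle: 533×298/784 = 202.5944
  Forward, Other: 533×198/784 = 134.6097
  Defender, Knee: 251×288/784 = 92.2041
  Defender, Ankle: 251×298/784 = 95.4056
  Defender, Other: 251×198/784 = 63.3903
Contributions (O − E)²/E:
  (157 − 195.7959)²/195.7959 = 7.6872
  (233 − 202.5944)²/202.5944 = 4.5633
  (143 − 134.6097)²/134.6097 = 0.5230
  (131 − 92.2041)²/92.2041 = 16.3238
  (65 − 95.4056)²/95.4056 = 9.6902
  (55 − 63.3903)²/63.3903 = 1.1105
χ² = 7.6872 + 4.5633 + 0.5230 + 16.3238 + 9.6902 + 1.1105 = 39.898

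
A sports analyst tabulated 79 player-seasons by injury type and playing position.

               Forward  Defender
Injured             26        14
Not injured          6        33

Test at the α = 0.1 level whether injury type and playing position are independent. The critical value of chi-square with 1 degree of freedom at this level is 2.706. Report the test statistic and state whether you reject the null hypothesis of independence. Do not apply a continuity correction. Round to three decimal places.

20.171; reject H₀

Row totals: 40, 39. Column totals: 32, 47. Grand total N = 79.
Expected counts (row total × column total / N):
  Injured, Forward: 40×32/79 = 16.20253
  Injured, Defender: 40×47/79 = 23.79747
  Not injured, Forward: 39×32/79 = 15.79747
  Not injured, Defender: 39×47/79 = 23.20253
Contributions (O − E)²/E:
  (26 − 16.20253)²/16.20253 = 5.9244
  (14 − 23.79747)²/23.79747 = 4.0336
  (6 − 15.79747)²/15.79747 = 6.0763
  (33 − 23.20253)²/23.20253 = 4.1371
χ² = 5.9244 + 4.0336 + 6.0763 + 4.1371 = 20.171
df = (2−1)(2−1) = 1. Since 20.171 > 2.706, reject the null hypothesis of independence at α = 0.1.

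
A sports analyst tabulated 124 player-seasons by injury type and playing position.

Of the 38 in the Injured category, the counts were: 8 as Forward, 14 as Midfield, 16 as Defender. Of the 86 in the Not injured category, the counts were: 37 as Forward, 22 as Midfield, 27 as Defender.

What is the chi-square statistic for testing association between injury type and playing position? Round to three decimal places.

Row totals: 38, 86. Column totals: 45, 36, 43. Grand total N = 124.
Expected counts (row total × column total / N):
  Injured, Forward: 38×45/124 = 13.7903
  Injured, Midfield: 38×36/124 = 11.0323
  Injured, Defender: 38×43/124 = 13.1774
  Not injured, Forward: 86×45/124 = 31.2097
  Not injured, Midfield: 86×36/124 = 24.9677
  Not injured, Defender: 86×43/124 = 29.8226
Contributions (O − E)²/E:
  (8 − 13.7903)²/13.7903 = 2.4312
  (14 − 11.0323)²/11.0323 = 0.7983
  (16 − 13.1774)²/13.1774 = 0.6046
  (37 − 31.2097)²/31.2097 = 1.0743
  (22 − 24.9677)²/24.9677 = 0.3527
  (27 − 29.8226)²/29.8226 = 0.2671
χ² = 2.4312 + 0.7983 + 0.6046 + 1.0743 + 0.3527 + 0.2671 = 5.528

5.528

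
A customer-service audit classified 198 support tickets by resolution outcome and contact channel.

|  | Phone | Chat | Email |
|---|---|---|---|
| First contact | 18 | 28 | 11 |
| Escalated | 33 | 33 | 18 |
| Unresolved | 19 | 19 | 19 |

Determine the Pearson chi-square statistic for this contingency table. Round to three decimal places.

5.259

Row totals: 57, 84, 57. Column totals: 70, 80, 48. Grand total N = 198.
Expected counts (row total × column total / N):
  First contact, Phone: 57×70/198 = 20.1515
  First contact, Chat: 57×80/198 = 23.0303
  First contact, Email: 57×48/198 = 13.8182
  Escalated, Phone: 84×70/198 = 29.6970
  Escalated, Chat: 84×80/198 = 33.9394
  Escalated, Email: 84×48/198 = 20.3636
  Unresolved, Phone: 57×70/198 = 20.1515
  Unresolved, Chat: 57×80/198 = 23.0303
  Unresolved, Email: 57×48/198 = 13.8182
Contributions (O − E)²/E:
  (18 − 20.1515)²/20.1515 = 0.2297
  (28 − 23.0303)²/23.0303 = 1.0724
  (11 − 13.8182)²/13.8182 = 0.5748
  (33 − 29.6970)²/29.6970 = 0.3674
  (33 − 33.9394)²/33.9394 = 0.0260
  (18 − 20.3636)²/20.3636 = 0.2743
  (19 − 20.1515)²/20.1515 = 0.0658
  (19 − 23.0303)²/23.0303 = 0.7053
  (19 − 13.8182)²/13.8182 = 1.9432
χ² = 0.2297 + 1.0724 + 0.5748 + 0.3674 + 0.0260 + 0.2743 + 0.0658 + 0.7053 + 1.9432 = 5.259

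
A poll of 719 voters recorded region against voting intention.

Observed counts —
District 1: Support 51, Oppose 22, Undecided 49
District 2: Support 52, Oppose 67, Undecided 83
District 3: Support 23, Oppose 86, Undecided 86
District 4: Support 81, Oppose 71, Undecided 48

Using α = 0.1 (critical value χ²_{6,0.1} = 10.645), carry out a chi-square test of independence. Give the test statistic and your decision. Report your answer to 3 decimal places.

Row totals: 122, 202, 195, 200. Column totals: 207, 246, 266. Grand total N = 719.
Expected counts (row total × column total / N):
  District 1, Support: 122×207/719 = 35.1238
  District 1, Oppose: 122×246/719 = 41.7413
  District 1, Undecided: 122×266/719 = 45.1349
  District 2, Support: 202×207/719 = 58.1558
  District 2, Oppose: 202×246/719 = 69.1127
  District 2, Undecided: 202×266/719 = 74.7316
  District 3, Support: 195×207/719 = 56.1405
  District 3, Oppose: 195×246/719 = 66.7177
  District 3, Undecided: 195×266/719 = 72.1419
  District 4, Support: 200×207/719 = 57.5800
  District 4, Oppose: 200×246/719 = 68.4284
  District 4, Undecided: 200×266/719 = 73.9917
Contributions (O − E)²/E:
  (51 − 35.1238)²/35.1238 = 7.1762
  (22 − 41.7413)²/41.7413 = 9.3365
  (49 − 45.1349)²/45.1349 = 0.3310
  (52 − 58.1558)²/58.1558 = 0.6516
  (67 − 69.1127)²/69.1127 = 0.0646
  (83 − 74.7316)²/74.7316 = 0.9148
  (23 − 56.1405)²/56.1405 = 19.5633
  (86 − 66.7177)²/66.7177 = 5.5728
  (86 − 72.1419)²/72.1419 = 2.6621
  (81 − 57.5800)²/57.5800 = 9.5258
  (71 − 68.4284)²/68.4284 = 0.0966
  (48 − 73.9917)²/73.9917 = 9.1303
χ² = 7.1762 + 9.3365 + 0.3310 + 0.6516 + 0.0646 + 0.9148 + 19.5633 + 5.5728 + 2.6621 + 9.5258 + 0.0966 + 9.1303 = 65.026
df = (4−1)(3−1) = 6. Since 65.026 > 10.645, reject the null hypothesis of independence at α = 0.1.

65.026; reject H₀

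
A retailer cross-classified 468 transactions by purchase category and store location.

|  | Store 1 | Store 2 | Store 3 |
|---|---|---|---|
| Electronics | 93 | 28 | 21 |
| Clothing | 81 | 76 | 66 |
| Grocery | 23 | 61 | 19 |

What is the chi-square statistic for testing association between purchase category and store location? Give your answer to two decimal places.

65.81

Row totals: 142, 223, 103. Column totals: 197, 165, 106. Grand total N = 468.
Expected counts (row total × column total / N):
  Electronics, Store 1: 142×197/468 = 59.774
  Electronics, Store 2: 142×165/468 = 50.064
  Electronics, Store 3: 142×106/468 = 32.162
  Clothing, Store 1: 223×197/468 = 93.870
  Clothing, Store 2: 223×165/468 = 78.622
  Clothing, Store 3: 223×106/468 = 50.509
  Grocery, Store 1: 103×197/468 = 43.357
  Grocery, Store 2: 103×165/468 = 36.314
  Grocery, Store 3: 103×106/468 = 23.329
Contributions (O − E)²/E:
  (93 − 59.774)²/59.774 = 18.4690
  (28 − 50.064)²/50.064 = 9.7240
  (21 − 32.162)²/32.162 = 3.8738
  (81 − 93.870)²/93.870 = 1.7645
  (76 − 78.622)²/78.622 = 0.0874
  (66 − 50.509)²/50.509 = 4.7511
  (23 − 43.357)²/43.357 = 9.5580
  (61 − 36.314)²/36.314 = 16.7814
  (19 − 23.329)²/23.329 = 0.8033
χ² = 18.4690 + 9.7240 + 3.8738 + 1.7645 + 0.0874 + 4.7511 + 9.5580 + 16.7814 + 0.8033 = 65.81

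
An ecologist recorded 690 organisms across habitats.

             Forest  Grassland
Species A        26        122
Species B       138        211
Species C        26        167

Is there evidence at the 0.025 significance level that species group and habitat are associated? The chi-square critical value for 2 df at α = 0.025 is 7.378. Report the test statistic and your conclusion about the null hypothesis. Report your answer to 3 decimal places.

51.713; reject H₀

Row totals: 148, 349, 193. Column totals: 190, 500. Grand total N = 690.
Expected counts (row total × column total / N):
  Species A, Forest: 148×190/690 = 40.7536
  Species A, Grassland: 148×500/690 = 107.2464
  Species B, Forest: 349×190/690 = 96.1014
  Species B, Grassland: 349×500/690 = 252.8986
  Species C, Forest: 193×190/690 = 53.1449
  Species C, Grassland: 193×500/690 = 139.8551
Contributions (O − E)²/E:
  (26 − 40.7536)²/40.7536 = 5.3411
  (122 − 107.2464)²/107.2464 = 2.0296
  (138 − 96.1014)²/96.1014 = 18.2671
  (211 − 252.8986)²/252.8986 = 6.9415
  (26 − 53.1449)²/53.1449 = 13.8648
  (167 − 139.8551)²/139.8551 = 5.2686
χ² = 5.3411 + 2.0296 + 18.2671 + 6.9415 + 13.8648 + 5.2686 = 51.713
df = (3−1)(2−1) = 2. Since 51.713 > 7.378, reject the null hypothesis of independence at α = 0.025.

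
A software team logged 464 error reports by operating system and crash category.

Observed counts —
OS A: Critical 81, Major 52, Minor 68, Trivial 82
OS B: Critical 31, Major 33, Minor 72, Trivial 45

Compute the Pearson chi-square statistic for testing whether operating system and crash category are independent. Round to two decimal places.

Row totals: 283, 181. Column totals: 112, 85, 140, 127. Grand total N = 464.
Expected counts (row total × column total / N):
  OS A, Critical: 283×112/464 = 68.310
  OS A, Major: 283×85/464 = 51.843
  OS A, Minor: 283×140/464 = 85.388
  OS A, Trivial: 283×127/464 = 77.459
  OS B, Critical: 181×112/464 = 43.690
  OS B, Major: 181×85/464 = 33.157
  OS B, Minor: 181×140/464 = 54.612
  OS B, Trivial: 181×127/464 = 49.541
Contributions (O − E)²/E:
  (81 − 68.310)²/68.310 = 2.3574
  (52 − 51.843)²/51.843 = 0.0005
  (68 − 85.388)²/85.388 = 3.5408
  (82 − 77.459)²/77.459 = 0.2662
  (31 − 43.690)²/43.690 = 3.6859
  (33 − 33.157)²/33.157 = 0.0007
  (72 − 54.612)²/54.612 = 5.5362
  (45 − 49.541)²/49.541 = 0.4162
χ² = 2.3574 + 0.0005 + 3.5408 + 0.2662 + 3.6859 + 0.0007 + 5.5362 + 0.4162 = 15.80

15.80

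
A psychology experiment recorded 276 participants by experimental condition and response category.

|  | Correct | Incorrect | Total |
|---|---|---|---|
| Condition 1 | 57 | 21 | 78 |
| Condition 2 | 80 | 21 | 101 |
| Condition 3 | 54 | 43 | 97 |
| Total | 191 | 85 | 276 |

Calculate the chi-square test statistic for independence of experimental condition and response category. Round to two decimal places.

Grand total N = 276.
Expected counts (row total × column total / N):
  Condition 1, Correct: 78×191/276 = 53.978
  Condition 1, Incorrect: 78×85/276 = 24.022
  Condition 2, Correct: 101×191/276 = 69.895
  Condition 2, Incorrect: 101×85/276 = 31.105
  Condition 3, Correct: 97×191/276 = 67.127
  Condition 3, Incorrect: 97×85/276 = 29.873
Contributions (O − E)²/E:
  (57 − 53.978)²/53.978 = 0.1692
  (21 − 24.022)²/24.022 = 0.3802
  (80 − 69.895)²/69.895 = 1.4609
  (21 − 31.105)²/31.105 = 3.2828
  (54 − 67.127)²/67.127 = 2.5670
  (43 − 29.873)²/29.873 = 5.7684
χ² = 0.1692 + 0.3802 + 1.4609 + 3.2828 + 2.5670 + 5.7684 = 13.63

13.63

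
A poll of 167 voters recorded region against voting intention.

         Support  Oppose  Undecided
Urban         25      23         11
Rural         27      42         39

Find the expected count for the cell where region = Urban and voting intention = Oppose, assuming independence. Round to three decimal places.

Row total (Urban) = 59; column total (Oppose) = 65; grand total N = 167.
Expected count = (row total × column total) / N = 59 × 65 / 167 = 22.964.

22.964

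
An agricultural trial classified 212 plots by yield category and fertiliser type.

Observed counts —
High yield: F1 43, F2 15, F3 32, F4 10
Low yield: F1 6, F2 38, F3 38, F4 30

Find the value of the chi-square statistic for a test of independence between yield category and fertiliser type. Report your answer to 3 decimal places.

47.908

Row totals: 100, 112. Column totals: 49, 53, 70, 40. Grand total N = 212.
Expected counts (row total × column total / N):
  High yield, F1: 100×49/212 = 23.1132
  High yield, F2: 100×53/212 = 25.0000
  High yield, F3: 100×70/212 = 33.0189
  High yield, F4: 100×40/212 = 18.8679
  Low yield, F1: 112×49/212 = 25.8868
  Low yield, F2: 112×53/212 = 28.0000
  Low yield, F3: 112×70/212 = 36.9811
  Low yield, F4: 112×40/212 = 21.1321
Contributions (O − E)²/E:
  (43 − 23.1132)²/23.1132 = 17.1108
  (15 − 25.0000)²/25.0000 = 4.0000
  (32 − 33.0189)²/33.0189 = 0.0314
  (10 − 18.8679)²/18.8679 = 4.1679
  (6 − 25.8868)²/25.8868 = 15.2775
  (38 − 28.0000)²/28.0000 = 3.5714
  (38 − 36.9811)²/36.9811 = 0.0281
  (30 − 21.1321)²/21.1321 = 3.7213
χ² = 17.1108 + 4.0000 + 0.0314 + 4.1679 + 15.2775 + 3.5714 + 0.0281 + 3.7213 = 47.908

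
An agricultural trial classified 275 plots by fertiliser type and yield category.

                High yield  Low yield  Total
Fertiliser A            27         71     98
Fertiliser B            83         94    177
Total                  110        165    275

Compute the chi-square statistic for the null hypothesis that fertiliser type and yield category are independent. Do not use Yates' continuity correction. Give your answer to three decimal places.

Grand total N = 275.
Expected counts (row total × column total / N):
  Fertiliser A, High yield: 98×110/275 = 39.2000
  Fertiliser A, Low yield: 98×165/275 = 58.8000
  Fertiliser B, High yield: 177×110/275 = 70.8000
  Fertiliser B, Low yield: 177×165/275 = 106.2000
Contributions (O − E)²/E:
  (27 − 39.2000)²/39.2000 = 3.7969
  (71 − 58.8000)²/58.8000 = 2.5313
  (83 − 70.8000)²/70.8000 = 2.1023
  (94 − 106.2000)²/106.2000 = 1.4015
χ² = 3.7969 + 2.5313 + 2.1023 + 1.4015 = 9.832

9.832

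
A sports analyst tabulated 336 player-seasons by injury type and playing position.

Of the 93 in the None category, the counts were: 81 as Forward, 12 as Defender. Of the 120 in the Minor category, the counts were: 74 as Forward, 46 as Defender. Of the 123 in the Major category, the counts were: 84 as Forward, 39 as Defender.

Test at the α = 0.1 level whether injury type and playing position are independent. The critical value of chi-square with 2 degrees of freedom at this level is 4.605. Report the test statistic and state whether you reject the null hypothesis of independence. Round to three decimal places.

17.261; reject H₀

Row totals: 93, 120, 123. Column totals: 239, 97. Grand total N = 336.
Expected counts (row total × column total / N):
  None, Forward: 93×239/336 = 66.1518
  None, Defender: 93×97/336 = 26.8482
  Minor, Forward: 120×239/336 = 85.3571
  Minor, Defender: 120×97/336 = 34.6429
  Major, Forward: 123×239/336 = 87.4911
  Major, Defender: 123×97/336 = 35.5089
Contributions (O − E)²/E:
  (81 − 66.1518)²/66.1518 = 3.3328
  (12 − 26.8482)²/26.8482 = 8.2117
  (74 − 85.3571)²/85.3571 = 1.5111
  (46 − 34.6429)²/34.6429 = 3.7232
  (84 − 87.4911)²/87.4911 = 0.1393
  (39 − 35.5089)²/35.5089 = 0.3432
χ² = 3.3328 + 8.2117 + 1.5111 + 3.7232 + 0.1393 + 0.3432 = 17.261
df = (3−1)(2−1) = 2. Since 17.261 > 4.605, reject the null hypothesis of independence at α = 0.1.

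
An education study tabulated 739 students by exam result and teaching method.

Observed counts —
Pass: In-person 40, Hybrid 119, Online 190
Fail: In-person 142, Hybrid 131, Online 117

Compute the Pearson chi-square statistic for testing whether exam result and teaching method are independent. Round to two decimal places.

Row totals: 349, 390. Column totals: 182, 250, 307. Grand total N = 739.
Expected counts (row total × column total / N):
  Pass, In-person: 349×182/739 = 85.951
  Pass, Hybrid: 349×250/739 = 118.065
  Pass, Online: 349×307/739 = 144.984
  Fail, In-person: 390×182/739 = 96.049
  Fail, Hybrid: 390×250/739 = 131.935
  Fail, Online: 390×307/739 = 162.016
Contributions (O − E)²/E:
  (40 − 85.951)²/85.951 = 24.5663
  (119 − 118.065)²/118.065 = 0.0074
  (190 − 144.984)²/144.984 = 13.9770
  (142 − 96.049)²/96.049 = 21.9835
  (131 − 131.935)²/131.935 = 0.0066
  (117 − 162.016)²/162.016 = 12.5077
χ² = 24.5663 + 0.0074 + 13.9770 + 21.9835 + 0.0066 + 12.5077 = 73.05

73.05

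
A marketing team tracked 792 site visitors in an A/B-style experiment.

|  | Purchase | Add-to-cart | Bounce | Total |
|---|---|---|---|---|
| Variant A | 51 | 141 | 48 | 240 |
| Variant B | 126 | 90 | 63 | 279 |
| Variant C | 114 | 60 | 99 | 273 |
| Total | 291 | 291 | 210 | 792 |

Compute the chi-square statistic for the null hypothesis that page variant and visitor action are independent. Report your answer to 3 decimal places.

Grand total N = 792.
Expected counts (row total × column total / N):
  Variant A, Purchase: 240×291/792 = 88.1818
  Variant A, Add-to-cart: 240×291/792 = 88.1818
  Variant A, Bounce: 240×210/792 = 63.6364
  Variant B, Purchase: 279×291/792 = 102.5114
  Variant B, Add-to-cart: 279×291/792 = 102.5114
  Variant B, Bounce: 279×210/792 = 73.9773
  Variant C, Purchase: 273×291/792 = 100.3068
  Variant C, Add-to-cart: 273×291/792 = 100.3068
  Variant C, Bounce: 273×210/792 = 72.3864
Contributions (O − E)²/E:
  (51 − 88.1818)²/88.1818 = 15.6777
  (141 − 88.1818)²/88.1818 = 31.6365
  (48 − 63.6364)²/63.6364 = 3.8421
  (126 − 102.5114)²/102.5114 = 5.3820
  (90 − 102.5114)²/102.5114 = 1.5270
  (63 − 73.9773)²/73.9773 = 1.6289
  (114 − 100.3068)²/100.3068 = 1.8693
  (60 − 100.3068)²/100.3068 = 16.1967
  (99 − 72.3864)²/72.3864 = 9.7848
χ² = 15.6777 + 31.6365 + 3.8421 + 5.3820 + 1.5270 + 1.6289 + 1.8693 + 16.1967 + 9.7848 = 87.545

87.545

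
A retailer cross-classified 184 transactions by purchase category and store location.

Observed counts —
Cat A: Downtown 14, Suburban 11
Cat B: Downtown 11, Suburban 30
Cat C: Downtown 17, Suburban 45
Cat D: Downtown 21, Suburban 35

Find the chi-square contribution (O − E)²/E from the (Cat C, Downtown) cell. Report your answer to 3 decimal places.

Row total (Cat C) = 62; column total (Downtown) = 63; N = 184.
Expected count E = 62 × 63 / 184 = 21.22826.
Contribution = (O − E)²/E = (17 − 21.22826)² / 21.22826 = 0.842.

0.842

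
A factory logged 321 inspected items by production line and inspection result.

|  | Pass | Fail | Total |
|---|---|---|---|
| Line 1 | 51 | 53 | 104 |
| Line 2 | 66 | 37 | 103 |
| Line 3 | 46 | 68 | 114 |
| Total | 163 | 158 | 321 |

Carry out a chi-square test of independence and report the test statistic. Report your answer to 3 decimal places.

Grand total N = 321.
Expected counts (row total × column total / N):
  Line 1, Pass: 104×163/321 = 52.8100
  Line 1, Fail: 104×158/321 = 51.1900
  Line 2, Pass: 103×163/321 = 52.3022
  Line 2, Fail: 103×158/321 = 50.6978
  Line 3, Pass: 114×163/321 = 57.8879
  Line 3, Fail: 114×158/321 = 56.1121
Contributions (O − E)²/E:
  (51 − 52.8100)²/52.8100 = 0.0620
  (53 − 51.1900)²/51.1900 = 0.0640
  (66 − 52.3022)²/52.3022 = 3.5874
  (37 − 50.6978)²/50.6978 = 3.7009
  (46 − 57.8879)²/57.8879 = 2.4413
  (68 − 56.1121)²/56.1121 = 2.5186
χ² = 0.0620 + 0.0640 + 3.5874 + 3.7009 + 2.4413 + 2.5186 = 12.374

12.374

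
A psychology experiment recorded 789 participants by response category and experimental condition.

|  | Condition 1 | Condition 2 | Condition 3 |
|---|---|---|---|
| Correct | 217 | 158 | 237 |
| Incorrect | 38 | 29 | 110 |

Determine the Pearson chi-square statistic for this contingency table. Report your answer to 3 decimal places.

30.591

Row totals: 612, 177. Column totals: 255, 187, 347. Grand total N = 789.
Expected counts (row total × column total / N):
  Correct, Condition 1: 612×255/789 = 197.7947
  Correct, Condition 2: 612×187/789 = 145.0494
  Correct, Condition 3: 612×347/789 = 269.1559
  Incorrect, Condition 1: 177×255/789 = 57.2053
  Incorrect, Condition 2: 177×187/789 = 41.9506
  Incorrect, Condition 3: 177×347/789 = 77.8441
Contributions (O − E)²/E:
  (217 − 197.7947)²/197.7947 = 1.8648
  (158 − 145.0494)²/145.0494 = 1.1563
  (237 − 269.1559)²/269.1559 = 3.8416
  (38 − 57.2053)²/57.2053 = 6.4477
  (29 − 41.9506)²/41.9506 = 3.9980
  (110 − 77.8441)²/77.8441 = 13.2830
χ² = 1.8648 + 1.1563 + 3.8416 + 6.4477 + 3.9980 + 13.2830 = 30.591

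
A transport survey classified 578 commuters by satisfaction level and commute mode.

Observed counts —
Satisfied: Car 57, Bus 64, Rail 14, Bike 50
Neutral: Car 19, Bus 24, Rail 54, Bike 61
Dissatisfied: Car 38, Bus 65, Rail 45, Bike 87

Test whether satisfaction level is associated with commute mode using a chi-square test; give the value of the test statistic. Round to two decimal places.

Row totals: 185, 158, 235. Column totals: 114, 153, 113, 198. Grand total N = 578.
Expected counts (row total × column total / N):
  Satisfied, Car: 185×114/578 = 36.488
  Satisfied, Bus: 185×153/578 = 48.971
  Satisfied, Rail: 185×113/578 = 36.168
  Satisfied, Bike: 185×198/578 = 63.374
  Neutral, Car: 158×114/578 = 31.163
  Neutral, Bus: 158×153/578 = 41.824
  Neutral, Rail: 158×113/578 = 30.889
  Neutral, Bike: 158×198/578 = 54.125
  Dissatisfied, Car: 235×114/578 = 46.349
  Dissatisfied, Bus: 235×153/578 = 62.206
  Dissatisfied, Rail: 235×113/578 = 45.943
  Dissatisfied, Bike: 235×198/578 = 80.502
Contributions (O − E)²/E:
  (57 − 36.488)²/36.488 = 11.5310
  (64 − 48.971)²/48.971 = 4.6123
  (14 − 36.168)²/36.168 = 13.5872
  (50 − 63.374)²/63.374 = 2.8224
  (19 − 31.163)²/31.163 = 4.7473
  (24 − 41.824)²/41.824 = 7.5960
  (54 − 30.889)²/30.889 = 17.2915
  (61 − 54.125)²/54.125 = 0.8733
  (38 − 46.349)²/46.349 = 1.5039
  (65 − 62.206)²/62.206 = 0.1255
  (45 − 45.943)²/45.943 = 0.0194
  (87 − 80.502)²/80.502 = 0.5245
χ² = 11.5310 + 4.6123 + 13.5872 + 2.8224 + 4.7473 + 7.5960 + 17.2915 + 0.8733 + 1.5039 + 0.1255 + 0.0194 + 0.5245 = 65.23

65.23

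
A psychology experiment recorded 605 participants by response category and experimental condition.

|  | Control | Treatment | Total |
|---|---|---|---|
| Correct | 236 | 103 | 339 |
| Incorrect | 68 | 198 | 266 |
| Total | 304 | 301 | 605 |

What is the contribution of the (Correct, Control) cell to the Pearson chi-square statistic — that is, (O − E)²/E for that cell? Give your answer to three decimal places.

25.309

Row total (Correct) = 339; column total (Control) = 304; N = 605.
Expected count E = 339 × 304 / 605 = 170.3405.
Contribution = (O − E)²/E = (236 − 170.3405)² / 170.3405 = 25.309.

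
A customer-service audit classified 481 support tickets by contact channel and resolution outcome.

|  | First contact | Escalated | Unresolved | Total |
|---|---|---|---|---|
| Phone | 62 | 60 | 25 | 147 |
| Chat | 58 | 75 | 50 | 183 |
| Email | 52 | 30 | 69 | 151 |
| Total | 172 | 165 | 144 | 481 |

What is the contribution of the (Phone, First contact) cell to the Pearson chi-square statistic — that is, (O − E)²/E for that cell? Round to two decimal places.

Row total (Phone) = 147; column total (First contact) = 172; N = 481.
Expected count E = 147 × 172 / 481 = 52.565.
Contribution = (O − E)²/E = (62 − 52.565)² / 52.565 = 1.69.

1.69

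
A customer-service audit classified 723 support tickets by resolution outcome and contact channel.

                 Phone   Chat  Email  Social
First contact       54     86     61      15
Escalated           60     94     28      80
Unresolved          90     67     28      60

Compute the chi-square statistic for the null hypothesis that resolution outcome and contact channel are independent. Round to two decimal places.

Row totals: 216, 262, 245. Column totals: 204, 247, 117, 155. Grand total N = 723.
Expected counts (row total × column total / N):
  First contact, Phone: 216×204/723 = 60.946
  First contact, Chat: 216×247/723 = 73.793
  First contact, Email: 216×117/723 = 34.954
  First contact, Social: 216×155/723 = 46.307
  Escalated, Phone: 262×204/723 = 73.925
  Escalated, Chat: 262×247/723 = 89.508
  Escalated, Email: 262×117/723 = 42.398
  Escalated, Social: 262×155/723 = 56.169
  Unresolved, Phone: 245×204/723 = 69.129
  Unresolved, Chat: 245×247/723 = 83.700
  Unresolved, Email: 245×117/723 = 39.647
  Unresolved, Social: 245×155/723 = 52.524
Contributions (O − E)²/E:
  (54 − 60.946)²/60.946 = 0.7916
  (86 − 73.793)²/73.793 = 2.0193
  (61 − 34.954)²/34.954 = 19.4082
  (15 − 46.307)²/46.307 = 21.1659
  (60 − 73.925)²/73.925 = 2.6230
  (94 − 89.508)²/89.508 = 0.2254
  (28 − 42.398)²/42.398 = 4.8894
  (80 − 56.169)²/56.169 = 10.1109
  (90 − 69.129)²/69.129 = 6.3012
  (67 − 83.700)²/83.700 = 3.3320
  (28 − 39.647)²/39.647 = 3.4215
  (60 − 52.524)²/52.524 = 1.0641
χ² = 0.7916 + 2.0193 + 19.4082 + 21.1659 + 2.6230 + 0.2254 + 4.8894 + 10.1109 + 6.3012 + 3.3320 + 3.4215 + 1.0641 = 75.35

75.35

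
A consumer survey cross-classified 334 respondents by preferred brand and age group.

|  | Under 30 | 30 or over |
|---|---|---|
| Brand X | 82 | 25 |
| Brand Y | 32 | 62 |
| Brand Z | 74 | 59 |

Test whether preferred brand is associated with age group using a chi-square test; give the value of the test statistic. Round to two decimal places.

Row totals: 107, 94, 133. Column totals: 188, 146. Grand total N = 334.
Expected counts (row total × column total / N):
  Brand X, Under 30: 107×188/334 = 60.2275
  Brand X, 30 or over: 107×146/334 = 46.7725
  Brand Y, Under 30: 94×188/334 = 52.9102
  Brand Y, 30 or over: 94×146/334 = 41.0898
  Brand Z, Under 30: 133×188/334 = 74.8623
  Brand Z, 30 or over: 133×146/334 = 58.1377
Contributions (O − E)²/E:
  (82 − 60.2275)²/60.2275 = 7.8709
  (25 − 46.7725)²/46.7725 = 10.1351
  (32 − 52.9102)²/52.9102 = 8.2637
  (62 − 41.0898)²/41.0898 = 10.6410
  (74 − 74.8623)²/74.8623 = 0.0099
  (59 − 58.1377)²/58.1377 = 0.0128
χ² = 7.8709 + 10.1351 + 8.2637 + 10.6410 + 0.0099 + 0.0128 = 36.93

36.93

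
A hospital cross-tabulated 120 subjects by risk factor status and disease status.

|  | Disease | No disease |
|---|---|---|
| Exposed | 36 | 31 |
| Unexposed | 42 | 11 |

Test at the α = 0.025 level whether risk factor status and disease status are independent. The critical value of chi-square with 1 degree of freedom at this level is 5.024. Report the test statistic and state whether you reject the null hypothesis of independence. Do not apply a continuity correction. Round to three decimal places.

Row totals: 67, 53. Column totals: 78, 42. Grand total N = 120.
Expected counts (row total × column total / N):
  Exposed, Disease: 67×78/120 = 43.5500
  Exposed, No disease: 67×42/120 = 23.4500
  Unexposed, Disease: 53×78/120 = 34.4500
  Unexposed, No disease: 53×42/120 = 18.5500
Contributions (O − E)²/E:
  (36 − 43.5500)²/43.5500 = 1.3089
  (31 − 23.4500)²/23.4500 = 2.4308
  (42 − 34.4500)²/34.4500 = 1.6546
  (11 − 18.5500)²/18.5500 = 3.0729
χ² = 1.3089 + 2.4308 + 1.6546 + 3.0729 = 8.467
df = (2−1)(2−1) = 1. Since 8.467 > 5.024, reject the null hypothesis of independence at α = 0.025.

8.467; reject H₀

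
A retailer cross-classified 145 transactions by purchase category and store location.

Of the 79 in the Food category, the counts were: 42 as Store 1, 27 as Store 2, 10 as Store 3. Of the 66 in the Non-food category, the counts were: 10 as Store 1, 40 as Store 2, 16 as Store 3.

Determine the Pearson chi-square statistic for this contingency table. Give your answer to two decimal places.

22.62

Row totals: 79, 66. Column totals: 52, 67, 26. Grand total N = 145.
Expected counts (row total × column total / N):
  Food, Store 1: 79×52/145 = 28.3310
  Food, Store 2: 79×67/145 = 36.5034
  Food, Store 3: 79×26/145 = 14.1655
  Non-food, Store 1: 66×52/145 = 23.6690
  Non-food, Store 2: 66×67/145 = 30.4966
  Non-food, Store 3: 66×26/145 = 11.8345
Contributions (O − E)²/E:
  (42 − 28.3310)²/28.3310 = 6.5950
  (27 − 36.5034)²/36.5034 = 2.4741
  (10 − 14.1655)²/14.1655 = 1.2249
  (10 − 23.6690)²/23.6690 = 7.8939
  (40 − 30.4966)²/30.4966 = 2.9615
  (16 − 11.8345)²/11.8345 = 1.4662
χ² = 6.5950 + 2.4741 + 1.2249 + 7.8939 + 2.9615 + 1.4662 = 22.62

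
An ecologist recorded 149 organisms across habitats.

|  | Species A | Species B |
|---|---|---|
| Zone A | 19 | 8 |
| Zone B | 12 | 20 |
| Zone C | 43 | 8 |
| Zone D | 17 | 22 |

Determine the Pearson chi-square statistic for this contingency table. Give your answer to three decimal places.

Row totals: 27, 32, 51, 39. Column totals: 91, 58. Grand total N = 149.
Expected counts (row total × column total / N):
  Zone A, Species A: 27×91/149 = 16.4899
  Zone A, Species B: 27×58/149 = 10.5101
  Zone B, Species A: 32×91/149 = 19.5436
  Zone B, Species B: 32×58/149 = 12.4564
  Zone C, Species A: 51×91/149 = 31.1477
  Zone C, Species B: 51×58/149 = 19.8523
  Zone D, Species A: 39×91/149 = 23.8188
  Zone D, Species B: 39×58/149 = 15.1812
Contributions (O − E)²/E:
  (19 − 16.4899)²/16.4899 = 0.3821
  (8 − 10.5101)²/10.5101 = 0.5995
  (12 − 19.5436)²/19.5436 = 2.9117
  (20 − 12.4564)²/12.4564 = 4.5684
  (43 − 31.1477)²/31.1477 = 4.5100
  (8 − 19.8523)²/19.8523 = 7.0761
  (17 − 23.8188)²/23.8188 = 1.9521
  (22 − 15.1812)²/15.1812 = 3.0627
χ² = 0.3821 + 0.5995 + 2.9117 + 4.5684 + 4.5100 + 7.0761 + 1.9521 + 3.0627 = 25.063

25.063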